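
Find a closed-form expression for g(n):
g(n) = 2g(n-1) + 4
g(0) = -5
First-order linear non-homogeneous.
Homogeneous solution: g_h(n) = A·(2)^n.
Try constant particular solution g_p = K: K = 2K + 4 ⇒ K = -4.
General: g(n) = A·(2)^n - 4.
Apply g(0) = -5: A - 4 = -5 ⇒ A = -1.
So g(n) = - 2^{n} - 4.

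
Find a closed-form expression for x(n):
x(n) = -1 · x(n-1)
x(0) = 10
Pure geometric recurrence with ratio -1.
By induction x(n) = x(0) · (-1)^n = 10 \left(-1\right)^{n}.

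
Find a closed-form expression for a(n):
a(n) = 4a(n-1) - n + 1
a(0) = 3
First-order linear with linear forcing.
Homogeneous solution: a_h(n) = A·(4)^n.
Try particular a_p(n) = pn + q. Substituting:
  pn + q = 4(p(n-1) + q) - n + 1.
Matching the n-coefficient: p = 4p - 1 ⇒ p = \frac{1}{3}.
Matching constants: q = -4p + 4q + 1 ⇒ q = \frac{1}{9}.
General: a(n) = A·(4)^n + \frac{n}{3} + \frac{1}{9}.
Apply a(0) = 3: A + \frac{1}{9} = 3 ⇒ A = \frac{26}{9}.
So a(n) = \frac{26 \cdot 4^{n}}{9} + \frac{n}{3} + \frac{1}{9}.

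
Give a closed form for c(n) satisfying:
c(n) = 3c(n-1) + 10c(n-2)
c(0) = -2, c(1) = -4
Characteristic equation: x² - 3x - 10 = 0, which factors as (x - (5))(x - (-2)) = 0.
Roots r₁ = 5, r₂ = -2 (distinct).
General solution: c(n) = A·(5)^n + B·(-2)^n.
From c(0) = -2: A + B = -2.
From c(1) = -4: 5A - 2B = -4.
Solving: A = - \frac{8}{7}, B = - \frac{6}{7}.
So c(n) = - \frac{6 \left(-2\right)^{n}}{7} - \frac{8 \cdot 5^{n}}{7}.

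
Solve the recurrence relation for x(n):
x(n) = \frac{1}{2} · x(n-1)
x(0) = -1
Pure geometric recurrence with ratio \frac{1}{2}.
By induction x(n) = x(0) · (\frac{1}{2})^n = - 2^{- n}.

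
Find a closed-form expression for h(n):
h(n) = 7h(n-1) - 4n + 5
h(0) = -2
First-order linear with linear forcing.
Homogeneous solution: h_h(n) = A·(7)^n.
Try particular h_p(n) = pn + q. Substituting:
  pn + q = 7(p(n-1) + q) - 4n + 5.
Matching the n-coefficient: p = 7p - 4 ⇒ p = \frac{2}{3}.
Matching constants: q = -7p + 7q + 5 ⇒ q = - \frac{1}{18}.
General: h(n) = A·(7)^n + \frac{2 n}{3} - \frac{1}{18}.
Apply h(0) = -2: A - \frac{1}{18} = -2 ⇒ A = - \frac{35}{18}.
So h(n) = - \frac{35 \cdot 7^{n}}{18} + \frac{2 n}{3} - \frac{1}{18}.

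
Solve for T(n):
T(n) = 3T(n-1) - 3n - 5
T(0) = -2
First-order linear with linear forcing.
Homogeneous solution: T_h(n) = A·(3)^n.
Try particular T_p(n) = pn + q. Substituting:
  pn + q = 3(p(n-1) + q) - 3n - 5.
Matching the n-coefficient: p = 3p - 3 ⇒ p = \frac{3}{2}.
Matching constants: q = -3p + 3q - 5 ⇒ q = \frac{19}{4}.
General: T(n) = A·(3)^n + \frac{3 n}{2} + \frac{19}{4}.
Apply T(0) = -2: A + \frac{19}{4} = -2 ⇒ A = - \frac{27}{4}.
So T(n) = - \frac{27 \cdot 3^{n}}{4} + \frac{3 n}{2} + \frac{19}{4}.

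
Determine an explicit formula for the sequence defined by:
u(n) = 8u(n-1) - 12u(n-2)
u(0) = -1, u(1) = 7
Characteristic equation: x² - 8x + 12 = 0, which factors as (x - (6))(x - (2)) = 0.
Roots r₁ = 6, r₂ = 2 (distinct).
General solution: u(n) = A·(6)^n + B·(2)^n.
From u(0) = -1: A + B = -1.
From u(1) = 7: 6A + 2B = 7.
Solving: A = \frac{9}{4}, B = - \frac{13}{4}.
So u(n) = - \frac{13 \cdot 2^{n}}{4} + \frac{9 \cdot 6^{n}}{4}.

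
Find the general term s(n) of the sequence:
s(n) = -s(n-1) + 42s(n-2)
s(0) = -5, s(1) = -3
Characteristic equation: x² + x - 42 = 0, which factors as (x - (-7))(x - (6)) = 0.
Roots r₁ = -7, r₂ = 6 (distinct).
General solution: s(n) = A·(-7)^n + B·(6)^n.
From s(0) = -5: A + B = -5.
From s(1) = -3: -7A + 6B = -3.
Solving: A = - \frac{27}{13}, B = - \frac{38}{13}.
So s(n) = - \frac{27 \left(-7\right)^{n}}{13} - \frac{38 \cdot 6^{n}}{13}.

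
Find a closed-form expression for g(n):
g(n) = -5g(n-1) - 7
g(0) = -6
First-order linear non-homogeneous.
Homogeneous solution: g_h(n) = A·(-5)^n.
Try constant particular solution g_p = K: K = -5K - 7 ⇒ K = - \frac{7}{6}.
General: g(n) = A·(-5)^n - \frac{7}{6}.
Apply g(0) = -6: A - \frac{7}{6} = -6 ⇒ A = - \frac{29}{6}.
So g(n) = - \frac{29 \left(-5\right)^{n}}{6} - \frac{7}{6}.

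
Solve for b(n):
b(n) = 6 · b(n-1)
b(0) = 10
Pure geometric recurrence with ratio 6.
By induction b(n) = b(0) · (6)^n = 10 \cdot 6^{n}.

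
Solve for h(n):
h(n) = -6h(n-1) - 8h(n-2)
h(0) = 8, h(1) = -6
Characteristic equation: x² + 6x + 8 = 0, which factors as (x - (-2))(x - (-4)) = 0.
Roots r₁ = -2, r₂ = -4 (distinct).
General solution: h(n) = A·(-2)^n + B·(-4)^n.
From h(0) = 8: A + B = 8.
From h(1) = -6: -2A - 4B = -6.
Solving: A = 13, B = -5.
So h(n) = 13 \left(-2\right)^{n} - 5 \left(-4\right)^{n}.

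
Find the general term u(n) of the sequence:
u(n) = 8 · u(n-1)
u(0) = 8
Pure geometric recurrence with ratio 8.
By induction u(n) = u(0) · (8)^n = 8 \cdot 8^{n}.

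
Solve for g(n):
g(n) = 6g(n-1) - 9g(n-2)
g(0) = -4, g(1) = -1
Characteristic equation: x² - 6x + 9 = 0, which is (x - (3))².
Repeated root r = 3.
General solution: g(n) = (A + Bn)·(3)^n.
From g(0) = -4: A = -4.
From g(1) = -1: (A + B)·(3) = -1 ⇒ B = \frac{11}{3}.
So g(n) = \left(\frac{11 n}{3} - 4\right) \cdot (3)^n.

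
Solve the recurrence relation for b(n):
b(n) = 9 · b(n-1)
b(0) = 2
Pure geometric recurrence with ratio 9.
By induction b(n) = b(0) · (9)^n = 2 \cdot 9^{n}.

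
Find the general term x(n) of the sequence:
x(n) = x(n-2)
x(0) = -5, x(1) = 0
Characteristic equation: x² - 1 = 0, which factors as (x - (-1))(x - (1)) = 0.
Roots r₁ = -1, r₂ = 1 (distinct).
General solution: x(n) = A·(-1)^n + B·(1)^n.
From x(0) = -5: A + B = -5.
From x(1) = 0: -A + B = 0.
Solving: A = - \frac{5}{2}, B = - \frac{5}{2}.
So x(n) = - \frac{5 \left(-1\right)^{n}}{2} - \frac{5}{2}.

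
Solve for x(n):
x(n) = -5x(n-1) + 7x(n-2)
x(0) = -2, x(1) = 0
Characteristic equation: x² + 5x - 7 = 0.
Discriminant Δ = (-5)² + 4·(7) = 53.
Roots r₁,₂ = (-5 ± √53)/2, so r₁ = - \frac{5}{2} + \frac{\sqrt{53}}{2}, r₂ = - \frac{\sqrt{53}}{2} - \frac{5}{2}.
General solution: x(n) = A·r₁^n + B·r₂^n.
From the initial conditions, A + B = -2 and r₁A + r₂B = 0.
Since r₁ - r₂ = √53: A = (0 - (-2)r₂)/√53 = -1 - \frac{5 \sqrt{53}}{53}, and B = -2 - A = -1 + \frac{5 \sqrt{53}}{53}.
So x(n) = \left(-1 - \frac{5 \sqrt{53}}{53}\right)\left(- \frac{5}{2} + \frac{\sqrt{53}}{2}\right)^n + \left(-1 + \frac{5 \sqrt{53}}{53}\right)\left(- \frac{\sqrt{53}}{2} - \frac{5}{2}\right)^n.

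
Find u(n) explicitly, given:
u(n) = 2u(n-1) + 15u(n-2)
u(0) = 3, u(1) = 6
Characteristic equation: x² - 2x - 15 = 0, which factors as (x - (-3))(x - (5)) = 0.
Roots r₁ = -3, r₂ = 5 (distinct).
General solution: u(n) = A·(-3)^n + B·(5)^n.
From u(0) = 3: A + B = 3.
From u(1) = 6: -3A + 5B = 6.
Solving: A = \frac{9}{8}, B = \frac{15}{8}.
So u(n) = \frac{9 \left(-3\right)^{n}}{8} + \frac{15 \cdot 5^{n}}{8}.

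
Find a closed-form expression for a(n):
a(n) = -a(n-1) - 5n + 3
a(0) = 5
First-order linear with linear forcing.
Homogeneous solution: a_h(n) = A·(-1)^n.
Try particular a_p(n) = pn + q. Substituting:
  pn + q = -(p(n-1) + q) - 5n + 3.
Matching the n-coefficient: p = -p - 5 ⇒ p = - \frac{5}{2}.
Matching constants: q = p - q + 3 ⇒ q = \frac{1}{4}.
General: a(n) = A·(-1)^n - \frac{5 n}{2} + \frac{1}{4}.
Apply a(0) = 5: A + \frac{1}{4} = 5 ⇒ A = \frac{19}{4}.
So a(n) = \frac{19 \left(-1\right)^{n}}{4} - \frac{5 n}{2} + \frac{1}{4}.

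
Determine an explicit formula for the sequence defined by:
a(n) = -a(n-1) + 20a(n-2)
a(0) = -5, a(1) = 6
Characteristic equation: x² + x - 20 = 0, which factors as (x - (4))(x - (-5)) = 0.
Roots r₁ = 4, r₂ = -5 (distinct).
General solution: a(n) = A·(4)^n + B·(-5)^n.
From a(0) = -5: A + B = -5.
From a(1) = 6: 4A - 5B = 6.
Solving: A = - \frac{19}{9}, B = - \frac{26}{9}.
So a(n) = - \frac{26 \left(-5\right)^{n}}{9} - \frac{19 \cdot 4^{n}}{9}.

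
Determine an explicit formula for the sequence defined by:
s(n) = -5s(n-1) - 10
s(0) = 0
First-order linear non-homogeneous.
Homogeneous solution: s_h(n) = A·(-5)^n.
Try constant particular solution s_p = K: K = -5K - 10 ⇒ K = - \frac{5}{3}.
General: s(n) = A·(-5)^n - \frac{5}{3}.
Apply s(0) = 0: A - \frac{5}{3} = 0 ⇒ A = \frac{5}{3}.
So s(n) = \frac{5 \left(-5\right)^{n}}{3} - \frac{5}{3}.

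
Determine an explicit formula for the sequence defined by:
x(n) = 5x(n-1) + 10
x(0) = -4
First-order linear non-homogeneous.
Homogeneous solution: x_h(n) = A·(5)^n.
Try constant particular solution x_p = K: K = 5K + 10 ⇒ K = - \frac{5}{2}.
General: x(n) = A·(5)^n - \frac{5}{2}.
Apply x(0) = -4: A - \frac{5}{2} = -4 ⇒ A = - \frac{3}{2}.
So x(n) = - \frac{3 \cdot 5^{n}}{2} - \frac{5}{2}.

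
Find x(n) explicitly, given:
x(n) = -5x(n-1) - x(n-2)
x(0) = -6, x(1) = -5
Characteristic equation: x² + 5x + 1 = 0.
Discriminant Δ = (-5)² + 4·(-1) = 21.
Roots r₁,₂ = (-5 ± √21)/2, so r₁ = - \frac{5}{2} + \frac{\sqrt{21}}{2}, r₂ = - \frac{5}{2} - \frac{\sqrt{21}}{2}.
General solution: x(n) = A·r₁^n + B·r₂^n.
From the initial conditions, A + B = -6 and r₁A + r₂B = -5.
Since r₁ - r₂ = √21: A = (-5 - (-6)r₂)/√21 = - \frac{20 \sqrt{21}}{21} - 3, and B = -6 - A = -3 + \frac{20 \sqrt{21}}{21}.
So x(n) = \left(- \frac{20 \sqrt{21}}{21} - 3\right)\left(- \frac{5}{2} + \frac{\sqrt{21}}{2}\right)^n + \left(-3 + \frac{20 \sqrt{21}}{21}\right)\left(- \frac{5}{2} - \frac{\sqrt{21}}{2}\right)^n.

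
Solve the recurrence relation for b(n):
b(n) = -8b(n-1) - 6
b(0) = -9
First-order linear non-homogeneous.
Homogeneous solution: b_h(n) = A·(-8)^n.
Try constant particular solution b_p = K: K = -8K - 6 ⇒ K = - \frac{2}{3}.
General: b(n) = A·(-8)^n - \frac{2}{3}.
Apply b(0) = -9: A - \frac{2}{3} = -9 ⇒ A = - \frac{25}{3}.
So b(n) = - \frac{25 \left(-8\right)^{n}}{3} - \frac{2}{3}.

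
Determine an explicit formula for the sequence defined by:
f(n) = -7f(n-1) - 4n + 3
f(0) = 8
First-order linear with linear forcing.
Homogeneous solution: f_h(n) = A·(-7)^n.
Try particular f_p(n) = pn + q. Substituting:
  pn + q = -7(p(n-1) + q) - 4n + 3.
Matching the n-coefficient: p = -7p - 4 ⇒ p = - \frac{1}{2}.
Matching constants: q = 7p - 7q + 3 ⇒ q = - \frac{1}{16}.
General: f(n) = A·(-7)^n - \frac{n}{2} - \frac{1}{16}.
Apply f(0) = 8: A - \frac{1}{16} = 8 ⇒ A = \frac{129}{16}.
So f(n) = \frac{129 \left(-7\right)^{n}}{16} - \frac{n}{2} - \frac{1}{16}.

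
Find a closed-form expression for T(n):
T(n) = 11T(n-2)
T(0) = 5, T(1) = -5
Characteristic equation: x² - 11 = 0.
Discriminant Δ = (0)² + 4·(11) = 44.
Roots r₁,₂ = (0 ± √44)/2, so r₁ = \sqrt{11}, r₂ = - \sqrt{11}.
General solution: T(n) = A·r₁^n + B·r₂^n.
From the initial conditions, A + B = 5 and r₁A + r₂B = -5.
Since r₁ - r₂ = √44: A = (-5 - (5)r₂)/√44 = \frac{5}{2} - \frac{5 \sqrt{11}}{22}, and B = 5 - A = \frac{5 \sqrt{11}}{22} + \frac{5}{2}.
So T(n) = \left(\frac{5}{2} - \frac{5 \sqrt{11}}{22}\right)\left(\sqrt{11}\right)^n + \left(\frac{5 \sqrt{11}}{22} + \frac{5}{2}\right)\left(- \sqrt{11}\right)^n.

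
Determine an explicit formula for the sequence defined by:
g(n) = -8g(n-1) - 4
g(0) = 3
First-order linear non-homogeneous.
Homogeneous solution: g_h(n) = A·(-8)^n.
Try constant particular solution g_p = K: K = -8K - 4 ⇒ K = - \frac{4}{9}.
General: g(n) = A·(-8)^n - \frac{4}{9}.
Apply g(0) = 3: A - \frac{4}{9} = 3 ⇒ A = \frac{31}{9}.
So g(n) = \frac{31 \left(-8\right)^{n}}{9} - \frac{4}{9}.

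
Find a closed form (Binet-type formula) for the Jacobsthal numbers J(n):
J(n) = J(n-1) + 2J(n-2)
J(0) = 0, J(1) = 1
This is the Jacobsthal sequence.
Characteristic equation: x² - x - 2 = 0; roots r₁ = 2, r₂ = -1.
General: J(n) = A·r₁^n + B·r₂^n. Solving with J(0)=0, J(1)=1 gives A = \frac{1}{3}, B = - \frac{1}{3}.
So J(n) = - \frac{\left(-1\right)^{n}}{3} + \frac{2^{n}}{3}.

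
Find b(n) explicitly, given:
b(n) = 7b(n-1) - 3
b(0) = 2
First-order linear non-homogeneous.
Homogeneous solution: b_h(n) = A·(7)^n.
Try constant particular solution b_p = K: K = 7K - 3 ⇒ K = \frac{1}{2}.
General: b(n) = A·(7)^n + \frac{1}{2}.
Apply b(0) = 2: A + \frac{1}{2} = 2 ⇒ A = \frac{3}{2}.
So b(n) = \frac{3 \cdot 7^{n}}{2} + \frac{1}{2}.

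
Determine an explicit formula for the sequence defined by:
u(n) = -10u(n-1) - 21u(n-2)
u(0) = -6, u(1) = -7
Characteristic equation: x² + 10x + 21 = 0, which factors as (x - (-3))(x - (-7)) = 0.
Roots r₁ = -3, r₂ = -7 (distinct).
General solution: u(n) = A·(-3)^n + B·(-7)^n.
From u(0) = -6: A + B = -6.
From u(1) = -7: -3A - 7B = -7.
Solving: A = - \frac{49}{4}, B = \frac{25}{4}.
So u(n) = - \frac{49 \left(-3\right)^{n}}{4} + \frac{25 \left(-7\right)^{n}}{4}.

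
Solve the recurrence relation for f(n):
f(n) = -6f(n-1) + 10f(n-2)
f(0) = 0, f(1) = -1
Characteristic equation: x² + 6x - 10 = 0.
Discriminant Δ = (-6)² + 4·(10) = 76.
Roots r₁,₂ = (-6 ± √76)/2, so r₁ = -3 + \sqrt{19}, r₂ = - \sqrt{19} - 3.
General solution: f(n) = A·r₁^n + B·r₂^n.
From the initial conditions, A + B = 0 and r₁A + r₂B = -1.
Since r₁ - r₂ = √76: A = (-1 - (0)r₂)/√76 = - \frac{\sqrt{19}}{38}, and B = 0 - A = \frac{\sqrt{19}}{38}.
So f(n) = \left(- \frac{\sqrt{19}}{38}\right)\left(-3 + \sqrt{19}\right)^n + \left(\frac{\sqrt{19}}{38}\right)\left(- \sqrt{19} - 3\right)^n.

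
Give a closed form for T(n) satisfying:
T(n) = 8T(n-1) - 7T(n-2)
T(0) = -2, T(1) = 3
Characteristic equation: x² - 8x + 7 = 0, which factors as (x - (7))(x - (1)) = 0.
Roots r₁ = 7, r₂ = 1 (distinct).
General solution: T(n) = A·(7)^n + B·(1)^n.
From T(0) = -2: A + B = -2.
From T(1) = 3: 7A + B = 3.
Solving: A = \frac{5}{6}, B = - \frac{17}{6}.
So T(n) = \frac{5 \cdot 7^{n}}{6} - \frac{17}{6}.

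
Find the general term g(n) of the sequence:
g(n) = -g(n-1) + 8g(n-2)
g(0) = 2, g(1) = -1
Characteristic equation: x² + x - 8 = 0.
Discriminant Δ = (-1)² + 4·(8) = 33.
Roots r₁,₂ = (-1 ± √33)/2, so r₁ = - \frac{1}{2} + \frac{\sqrt{33}}{2}, r₂ = - \frac{\sqrt{33}}{2} - \frac{1}{2}.
General solution: g(n) = A·r₁^n + B·r₂^n.
From the initial conditions, A + B = 2 and r₁A + r₂B = -1.
Since r₁ - r₂ = √33: A = (-1 - (2)r₂)/√33 = 1, and B = 2 - A = 1.
So g(n) = \left(1\right)\left(- \frac{1}{2} + \frac{\sqrt{33}}{2}\right)^n + \left(1\right)\left(- \frac{\sqrt{33}}{2} - \frac{1}{2}\right)^n.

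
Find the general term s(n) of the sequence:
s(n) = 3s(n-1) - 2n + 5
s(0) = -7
First-order linear with linear forcing.
Homogeneous solution: s_h(n) = A·(3)^n.
Try particular s_p(n) = pn + q. Substituting:
  pn + q = 3(p(n-1) + q) - 2n + 5.
Matching the n-coefficient: p = 3p - 2 ⇒ p = 1.
Matching constants: q = -3p + 3q + 5 ⇒ q = -1.
General: s(n) = A·(3)^n + n - 1.
Apply s(0) = -7: A - 1 = -7 ⇒ A = -6.
So s(n) = - 6 \cdot 3^{n} + n - 1.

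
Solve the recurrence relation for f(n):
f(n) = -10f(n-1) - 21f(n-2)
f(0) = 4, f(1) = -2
Characteristic equation: x² + 10x + 21 = 0, which factors as (x - (-7))(x - (-3)) = 0.
Roots r₁ = -7, r₂ = -3 (distinct).
General solution: f(n) = A·(-7)^n + B·(-3)^n.
From f(0) = 4: A + B = 4.
From f(1) = -2: -7A - 3B = -2.
Solving: A = - \frac{5}{2}, B = \frac{13}{2}.
So f(n) = \frac{13 \left(-3\right)^{n}}{2} - \frac{5 \left(-7\right)^{n}}{2}.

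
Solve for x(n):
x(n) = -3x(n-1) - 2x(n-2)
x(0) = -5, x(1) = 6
Characteristic equation: x² + 3x + 2 = 0, which factors as (x - (-1))(x - (-2)) = 0.
Roots r₁ = -1, r₂ = -2 (distinct).
General solution: x(n) = A·(-1)^n + B·(-2)^n.
From x(0) = -5: A + B = -5.
From x(1) = 6: -A - 2B = 6.
Solving: A = -4, B = -1.
So x(n) = - 4 \left(-1\right)^{n} - \left(-2\right)^{n}.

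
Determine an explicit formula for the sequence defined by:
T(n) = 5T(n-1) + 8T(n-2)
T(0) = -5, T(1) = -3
Characteristic equation: x² - 5x - 8 = 0.
Discriminant Δ = (5)² + 4·(8) = 57.
Roots r₁,₂ = (5 ± √57)/2, so r₁ = \frac{5}{2} + \frac{\sqrt{57}}{2}, r₂ = \frac{5}{2} - \frac{\sqrt{57}}{2}.
General solution: T(n) = A·r₁^n + B·r₂^n.
From the initial conditions, A + B = -5 and r₁A + r₂B = -3.
Since r₁ - r₂ = √57: A = (-3 - (-5)r₂)/√57 = - \frac{5}{2} + \frac{\sqrt{57}}{6}, and B = -5 - A = - \frac{5}{2} - \frac{\sqrt{57}}{6}.
So T(n) = \left(- \frac{5}{2} + \frac{\sqrt{57}}{6}\right)\left(\frac{5}{2} + \frac{\sqrt{57}}{2}\right)^n + \left(- \frac{5}{2} - \frac{\sqrt{57}}{6}\right)\left(\frac{5}{2} - \frac{\sqrt{57}}{2}\right)^n.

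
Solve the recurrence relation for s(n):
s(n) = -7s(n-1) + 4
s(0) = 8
First-order linear non-homogeneous.
Homogeneous solution: s_h(n) = A·(-7)^n.
Try constant particular solution s_p = K: K = -7K + 4 ⇒ K = \frac{1}{2}.
General: s(n) = A·(-7)^n + \frac{1}{2}.
Apply s(0) = 8: A + \frac{1}{2} = 8 ⇒ A = \frac{15}{2}.
So s(n) = \frac{15 \left(-7\right)^{n}}{2} + \frac{1}{2}.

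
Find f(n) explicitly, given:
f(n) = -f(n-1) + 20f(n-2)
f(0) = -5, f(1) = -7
Characteristic equation: x² + x - 20 = 0, which factors as (x - (-5))(x - (4)) = 0.
Roots r₁ = -5, r₂ = 4 (distinct).
General solution: f(n) = A·(-5)^n + B·(4)^n.
From f(0) = -5: A + B = -5.
From f(1) = -7: -5A + 4B = -7.
Solving: A = - \frac{13}{9}, B = - \frac{32}{9}.
So f(n) = - \frac{13 \left(-5\right)^{n}}{9} - \frac{32 \cdot 4^{n}}{9}.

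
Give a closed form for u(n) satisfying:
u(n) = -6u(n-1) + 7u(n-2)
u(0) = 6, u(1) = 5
Characteristic equation: x² + 6x - 7 = 0, which factors as (x - (1))(x - (-7)) = 0.
Roots r₁ = 1, r₂ = -7 (distinct).
General solution: u(n) = A·(1)^n + B·(-7)^n.
From u(0) = 6: A + B = 6.
From u(1) = 5: A - 7B = 5.
Solving: A = \frac{47}{8}, B = \frac{1}{8}.
So u(n) = \frac{\left(-7\right)^{n}}{8} + \frac{47}{8}.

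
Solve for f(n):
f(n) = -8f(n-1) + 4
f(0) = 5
First-order linear non-homogeneous.
Homogeneous solution: f_h(n) = A·(-8)^n.
Try constant particular solution f_p = K: K = -8K + 4 ⇒ K = \frac{4}{9}.
General: f(n) = A·(-8)^n + \frac{4}{9}.
Apply f(0) = 5: A + \frac{4}{9} = 5 ⇒ A = \frac{41}{9}.
So f(n) = \frac{41 \left(-8\right)^{n}}{9} + \frac{4}{9}.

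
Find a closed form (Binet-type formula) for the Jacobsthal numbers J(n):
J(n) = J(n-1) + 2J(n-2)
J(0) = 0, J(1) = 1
This is the Jacobsthal sequence.
Characteristic equation: x² - x - 2 = 0; roots r₁ = 2, r₂ = -1.
General: J(n) = A·r₁^n + B·r₂^n. Solving with J(0)=0, J(1)=1 gives A = \frac{1}{3}, B = - \frac{1}{3}.
So J(n) = - \frac{\left(-1\right)^{n}}{3} + \frac{2^{n}}{3}.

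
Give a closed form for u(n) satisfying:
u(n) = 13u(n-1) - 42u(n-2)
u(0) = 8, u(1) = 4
Characteristic equation: x² - 13x + 42 = 0, which factors as (x - (6))(x - (7)) = 0.
Roots r₁ = 6, r₂ = 7 (distinct).
General solution: u(n) = A·(6)^n + B·(7)^n.
From u(0) = 8: A + B = 8.
From u(1) = 4: 6A + 7B = 4.
Solving: A = 52, B = -44.
So u(n) = 52 \cdot 6^{n} - 44 \cdot 7^{n}.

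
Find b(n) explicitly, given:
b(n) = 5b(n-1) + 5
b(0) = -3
First-order linear non-homogeneous.
Homogeneous solution: b_h(n) = A·(5)^n.
Try constant particular solution b_p = K: K = 5K + 5 ⇒ K = - \frac{5}{4}.
General: b(n) = A·(5)^n - \frac{5}{4}.
Apply b(0) = -3: A - \frac{5}{4} = -3 ⇒ A = - \frac{7}{4}.
So b(n) = - \frac{7 \cdot 5^{n}}{4} - \frac{5}{4}.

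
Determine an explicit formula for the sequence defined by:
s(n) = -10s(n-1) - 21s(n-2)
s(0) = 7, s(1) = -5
Characteristic equation: x² + 10x + 21 = 0, which factors as (x - (-7))(x - (-3)) = 0.
Roots r₁ = -7, r₂ = -3 (distinct).
General solution: s(n) = A·(-7)^n + B·(-3)^n.
From s(0) = 7: A + B = 7.
From s(1) = -5: -7A - 3B = -5.
Solving: A = -4, B = 11.
So s(n) = 11 \left(-3\right)^{n} - 4 \left(-7\right)^{n}.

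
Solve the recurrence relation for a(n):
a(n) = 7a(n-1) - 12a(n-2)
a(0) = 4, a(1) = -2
Characteristic equation: x² - 7x + 12 = 0, which factors as (x - (4))(x - (3)) = 0.
Roots r₁ = 4, r₂ = 3 (distinct).
General solution: a(n) = A·(4)^n + B·(3)^n.
From a(0) = 4: A + B = 4.
From a(1) = -2: 4A + 3B = -2.
Solving: A = -14, B = 18.
So a(n) = 18 \cdot 3^{n} - 14 \cdot 4^{n}.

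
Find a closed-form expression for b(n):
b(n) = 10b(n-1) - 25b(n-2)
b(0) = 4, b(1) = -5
Characteristic equation: x² - 10x + 25 = 0, which is (x - (5))².
Repeated root r = 5.
General solution: b(n) = (A + Bn)·(5)^n.
From b(0) = 4: A = 4.
From b(1) = -5: (A + B)·(5) = -5 ⇒ B = -5.
So b(n) = \left(4 - 5 n\right) \cdot (5)^n.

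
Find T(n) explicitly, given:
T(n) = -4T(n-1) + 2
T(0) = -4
First-order linear non-homogeneous.
Homogeneous solution: T_h(n) = A·(-4)^n.
Try constant particular solution T_p = K: K = -4K + 2 ⇒ K = \frac{2}{5}.
General: T(n) = A·(-4)^n + \frac{2}{5}.
Apply T(0) = -4: A + \frac{2}{5} = -4 ⇒ A = - \frac{22}{5}.
So T(n) = \frac{2}{5} - \frac{22 \left(-4\right)^{n}}{5}.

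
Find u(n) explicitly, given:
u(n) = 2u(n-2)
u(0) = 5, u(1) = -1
Characteristic equation: x² - 2 = 0.
Discriminant Δ = (0)² + 4·(2) = 8.
Roots r₁,₂ = (0 ± √8)/2, so r₁ = \sqrt{2}, r₂ = - \sqrt{2}.
General solution: u(n) = A·r₁^n + B·r₂^n.
From the initial conditions, A + B = 5 and r₁A + r₂B = -1.
Since r₁ - r₂ = √8: A = (-1 - (5)r₂)/√8 = \frac{5}{2} - \frac{\sqrt{2}}{4}, and B = 5 - A = \frac{\sqrt{2}}{4} + \frac{5}{2}.
So u(n) = \left(\frac{5}{2} - \frac{\sqrt{2}}{4}\right)\left(\sqrt{2}\right)^n + \left(\frac{\sqrt{2}}{4} + \frac{5}{2}\right)\left(- \sqrt{2}\right)^n.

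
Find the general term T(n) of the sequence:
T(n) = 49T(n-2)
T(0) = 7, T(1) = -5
Characteristic equation: x² - 49 = 0, which factors as (x - (7))(x - (-7)) = 0.
Roots r₁ = 7, r₂ = -7 (distinct).
General solution: T(n) = A·(7)^n + B·(-7)^n.
From T(0) = 7: A + B = 7.
From T(1) = -5: 7A - 7B = -5.
Solving: A = \frac{22}{7}, B = \frac{27}{7}.
So T(n) = \frac{27 \left(-7\right)^{n}}{7} + \frac{22 \cdot 7^{n}}{7}.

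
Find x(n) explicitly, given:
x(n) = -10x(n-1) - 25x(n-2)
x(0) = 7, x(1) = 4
Characteristic equation: x² + 10x + 25 = 0, which is (x - (-5))².
Repeated root r = -5.
General solution: x(n) = (A + Bn)·(-5)^n.
From x(0) = 7: A = 7.
From x(1) = 4: (A + B)·(-5) = 4 ⇒ B = - \frac{39}{5}.
So x(n) = \left(7 - \frac{39 n}{5}\right) \cdot (-5)^n.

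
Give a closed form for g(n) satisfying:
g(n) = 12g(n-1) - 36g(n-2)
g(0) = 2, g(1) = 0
Characteristic equation: x² - 12x + 36 = 0, which is (x - (6))².
Repeated root r = 6.
General solution: g(n) = (A + Bn)·(6)^n.
From g(0) = 2: A = 2.
From g(1) = 0: (A + B)·(6) = 0 ⇒ B = -2.
So g(n) = \left(2 - 2 n\right) \cdot (6)^n.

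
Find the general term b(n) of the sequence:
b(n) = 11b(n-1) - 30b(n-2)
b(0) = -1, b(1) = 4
Characteristic equation: x² - 11x + 30 = 0, which factors as (x - (5))(x - (6)) = 0.
Roots r₁ = 5, r₂ = 6 (distinct).
General solution: b(n) = A·(5)^n + B·(6)^n.
From b(0) = -1: A + B = -1.
From b(1) = 4: 5A + 6B = 4.
Solving: A = -10, B = 9.
So b(n) = - 10 \cdot 5^{n} + 9 \cdot 6^{n}.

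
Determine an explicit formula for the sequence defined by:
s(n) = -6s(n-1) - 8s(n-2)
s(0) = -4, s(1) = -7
Characteristic equation: x² + 6x + 8 = 0, which factors as (x - (-2))(x - (-4)) = 0.
Roots r₁ = -2, r₂ = -4 (distinct).
General solution: s(n) = A·(-2)^n + B·(-4)^n.
From s(0) = -4: A + B = -4.
From s(1) = -7: -2A - 4B = -7.
Solving: A = - \frac{23}{2}, B = \frac{15}{2}.
So s(n) = - \frac{23 \left(-2\right)^{n}}{2} + \frac{15 \left(-4\right)^{n}}{2}.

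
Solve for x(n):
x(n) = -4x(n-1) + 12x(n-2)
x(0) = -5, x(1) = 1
Characteristic equation: x² + 4x - 12 = 0, which factors as (x - (2))(x - (-6)) = 0.
Roots r₁ = 2, r₂ = -6 (distinct).
General solution: x(n) = A·(2)^n + B·(-6)^n.
From x(0) = -5: A + B = -5.
From x(1) = 1: 2A - 6B = 1.
Solving: A = - \frac{29}{8}, B = - \frac{11}{8}.
So x(n) = - \frac{11 \left(-6\right)^{n}}{8} - \frac{29 \cdot 2^{n}}{8}.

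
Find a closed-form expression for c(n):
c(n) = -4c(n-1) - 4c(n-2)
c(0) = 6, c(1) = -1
Characteristic equation: x² + 4x + 4 = 0, which is (x - (-2))².
Repeated root r = -2.
General solution: c(n) = (A + Bn)·(-2)^n.
From c(0) = 6: A = 6.
From c(1) = -1: (A + B)·(-2) = -1 ⇒ B = - \frac{11}{2}.
So c(n) = \left(6 - \frac{11 n}{2}\right) \cdot (-2)^n.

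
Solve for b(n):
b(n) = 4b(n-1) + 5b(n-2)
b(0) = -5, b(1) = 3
Characteristic equation: x² - 4x - 5 = 0, which factors as (x - (-1))(x - (5)) = 0.
Roots r₁ = -1, r₂ = 5 (distinct).
General solution: b(n) = A·(-1)^n + B·(5)^n.
From b(0) = -5: A + B = -5.
From b(1) = 3: -A + 5B = 3.
Solving: A = - \frac{14}{3}, B = - \frac{1}{3}.
So b(n) = - \frac{14 \left(-1\right)^{n}}{3} - \frac{5^{n}}{3}.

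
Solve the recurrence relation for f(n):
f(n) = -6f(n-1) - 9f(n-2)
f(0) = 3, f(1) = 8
Characteristic equation: x² + 6x + 9 = 0, which is (x - (-3))².
Repeated root r = -3.
General solution: f(n) = (A + Bn)·(-3)^n.
From f(0) = 3: A = 3.
From f(1) = 8: (A + B)·(-3) = 8 ⇒ B = - \frac{17}{3}.
So f(n) = \left(3 - \frac{17 n}{3}\right) \cdot (-3)^n.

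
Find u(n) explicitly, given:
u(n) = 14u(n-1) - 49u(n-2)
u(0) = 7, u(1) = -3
Characteristic equation: x² - 14x + 49 = 0, which is (x - (7))².
Repeated root r = 7.
General solution: u(n) = (A + Bn)·(7)^n.
From u(0) = 7: A = 7.
From u(1) = -3: (A + B)·(7) = -3 ⇒ B = - \frac{52}{7}.
So u(n) = \left(7 - \frac{52 n}{7}\right) \cdot (7)^n.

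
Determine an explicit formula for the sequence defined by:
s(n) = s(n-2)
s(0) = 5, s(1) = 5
Characteristic equation: x² - 1 = 0, which factors as (x - (1))(x - (-1)) = 0.
Roots r₁ = 1, r₂ = -1 (distinct).
General solution: s(n) = A·(1)^n + B·(-1)^n.
From s(0) = 5: A + B = 5.
From s(1) = 5: A - B = 5.
Solving: A = 5, B = 0.
So s(n) = 5.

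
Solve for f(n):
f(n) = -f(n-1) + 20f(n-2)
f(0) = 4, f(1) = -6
Characteristic equation: x² + x - 20 = 0, which factors as (x - (-5))(x - (4)) = 0.
Roots r₁ = -5, r₂ = 4 (distinct).
General solution: f(n) = A·(-5)^n + B·(4)^n.
From f(0) = 4: A + B = 4.
From f(1) = -6: -5A + 4B = -6.
Solving: A = \frac{22}{9}, B = \frac{14}{9}.
So f(n) = \frac{22 \left(-5\right)^{n}}{9} + \frac{14 \cdot 4^{n}}{9}.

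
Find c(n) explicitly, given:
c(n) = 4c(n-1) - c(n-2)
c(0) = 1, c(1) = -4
Characteristic equation: x² - 4x + 1 = 0.
Discriminant Δ = (4)² + 4·(-1) = 12.
Roots r₁,₂ = (4 ± √12)/2, so r₁ = \sqrt{3} + 2, r₂ = 2 - \sqrt{3}.
General solution: c(n) = A·r₁^n + B·r₂^n.
From the initial conditions, A + B = 1 and r₁A + r₂B = -4.
Since r₁ - r₂ = √12: A = (-4 - (1)r₂)/√12 = \frac{1}{2} - \sqrt{3}, and B = 1 - A = \frac{1}{2} + \sqrt{3}.
So c(n) = \left(\frac{1}{2} - \sqrt{3}\right)\left(\sqrt{3} + 2\right)^n + \left(\frac{1}{2} + \sqrt{3}\right)\left(2 - \sqrt{3}\right)^n.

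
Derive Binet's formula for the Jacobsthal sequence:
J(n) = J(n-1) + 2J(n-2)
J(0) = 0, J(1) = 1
This is the Jacobsthal sequence.
Characteristic equation: x² - x - 2 = 0; roots r₁ = 2, r₂ = -1.
General: J(n) = A·r₁^n + B·r₂^n. Solving with J(0)=0, J(1)=1 gives A = \frac{1}{3}, B = - \frac{1}{3}.
So J(n) = - \frac{\left(-1\right)^{n}}{3} + \frac{2^{n}}{3}.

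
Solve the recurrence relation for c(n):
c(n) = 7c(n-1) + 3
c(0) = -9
First-order linear non-homogeneous.
Homogeneous solution: c_h(n) = A·(7)^n.
Try constant particular solution c_p = K: K = 7K + 3 ⇒ K = - \frac{1}{2}.
General: c(n) = A·(7)^n - \frac{1}{2}.
Apply c(0) = -9: A - \frac{1}{2} = -9 ⇒ A = - \frac{17}{2}.
So c(n) = - \frac{17 \cdot 7^{n}}{2} - \frac{1}{2}.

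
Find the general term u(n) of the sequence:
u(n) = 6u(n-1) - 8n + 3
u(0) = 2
First-order linear with linear forcing.
Homogeneous solution: u_h(n) = A·(6)^n.
Try particular u_p(n) = pn + q. Substituting:
  pn + q = 6(p(n-1) + q) - 8n + 3.
Matching the n-coefficient: p = 6p - 8 ⇒ p = \frac{8}{5}.
Matching constants: q = -6p + 6q + 3 ⇒ q = \frac{33}{25}.
General: u(n) = A·(6)^n + \frac{8 n}{5} + \frac{33}{25}.
Apply u(0) = 2: A + \frac{33}{25} = 2 ⇒ A = \frac{17}{25}.
So u(n) = \frac{17 \cdot 6^{n}}{25} + \frac{8 n}{5} + \frac{33}{25}.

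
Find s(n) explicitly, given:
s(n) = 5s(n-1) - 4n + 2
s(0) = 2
First-order linear with linear forcing.
Homogeneous solution: s_h(n) = A·(5)^n.
Try particular s_p(n) = pn + q. Substituting:
  pn + q = 5(p(n-1) + q) - 4n + 2.
Matching the n-coefficient: p = 5p - 4 ⇒ p = 1.
Matching constants: q = -5p + 5q + 2 ⇒ q = \frac{3}{4}.
General: s(n) = A·(5)^n + n + \frac{3}{4}.
Apply s(0) = 2: A + \frac{3}{4} = 2 ⇒ A = \frac{5}{4}.
So s(n) = \frac{5 \cdot 5^{n}}{4} + n + \frac{3}{4}.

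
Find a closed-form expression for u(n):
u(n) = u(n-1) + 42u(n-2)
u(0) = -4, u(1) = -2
Characteristic equation: x² - x - 42 = 0, which factors as (x - (7))(x - (-6)) = 0.
Roots r₁ = 7, r₂ = -6 (distinct).
General solution: u(n) = A·(7)^n + B·(-6)^n.
From u(0) = -4: A + B = -4.
From u(1) = -2: 7A - 6B = -2.
Solving: A = -2, B = -2.
So u(n) = - 2 \left(-6\right)^{n} - 2 \cdot 7^{n}.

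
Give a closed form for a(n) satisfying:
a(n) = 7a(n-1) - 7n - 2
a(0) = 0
First-order linear with linear forcing.
Homogeneous solution: a_h(n) = A·(7)^n.
Try particular a_p(n) = pn + q. Substituting:
  pn + q = 7(p(n-1) + q) - 7n - 2.
Matching the n-coefficient: p = 7p - 7 ⇒ p = \frac{7}{6}.
Matching constants: q = -7p + 7q - 2 ⇒ q = \frac{61}{36}.
General: a(n) = A·(7)^n + \frac{7 n}{6} + \frac{61}{36}.
Apply a(0) = 0: A + \frac{61}{36} = 0 ⇒ A = - \frac{61}{36}.
So a(n) = - \frac{61 \cdot 7^{n}}{36} + \frac{7 n}{6} + \frac{61}{36}.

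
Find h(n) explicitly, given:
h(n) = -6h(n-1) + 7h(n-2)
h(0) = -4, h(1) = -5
Characteristic equation: x² + 6x - 7 = 0, which factors as (x - (1))(x - (-7)) = 0.
Roots r₁ = 1, r₂ = -7 (distinct).
General solution: h(n) = A·(1)^n + B·(-7)^n.
From h(0) = -4: A + B = -4.
From h(1) = -5: A - 7B = -5.
Solving: A = - \frac{33}{8}, B = \frac{1}{8}.
So h(n) = \frac{\left(-7\right)^{n}}{8} - \frac{33}{8}.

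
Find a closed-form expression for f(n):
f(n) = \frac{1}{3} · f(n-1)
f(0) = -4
Pure geometric recurrence with ratio \frac{1}{3}.
By induction f(n) = f(0) · (\frac{1}{3})^n = - 4 \cdot 3^{- n}.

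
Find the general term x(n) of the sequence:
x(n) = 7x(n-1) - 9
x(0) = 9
First-order linear non-homogeneous.
Homogeneous solution: x_h(n) = A·(7)^n.
Try constant particular solution x_p = K: K = 7K - 9 ⇒ K = \frac{3}{2}.
General: x(n) = A·(7)^n + \frac{3}{2}.
Apply x(0) = 9: A + \frac{3}{2} = 9 ⇒ A = \frac{15}{2}.
So x(n) = \frac{15 \cdot 7^{n}}{2} + \frac{3}{2}.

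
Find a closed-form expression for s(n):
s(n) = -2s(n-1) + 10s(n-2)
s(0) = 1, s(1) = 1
Characteristic equation: x² + 2x - 10 = 0.
Discriminant Δ = (-2)² + 4·(10) = 44.
Roots r₁,₂ = (-2 ± √44)/2, so r₁ = -1 + \sqrt{11}, r₂ = - \sqrt{11} - 1.
General solution: s(n) = A·r₁^n + B·r₂^n.
From the initial conditions, A + B = 1 and r₁A + r₂B = 1.
Since r₁ - r₂ = √44: A = (1 - (1)r₂)/√44 = \frac{\sqrt{11}}{11} + \frac{1}{2}, and B = 1 - A = \frac{1}{2} - \frac{\sqrt{11}}{11}.
So s(n) = \left(\frac{\sqrt{11}}{11} + \frac{1}{2}\right)\left(-1 + \sqrt{11}\right)^n + \left(\frac{1}{2} - \frac{\sqrt{11}}{11}\right)\left(- \sqrt{11} - 1\right)^n.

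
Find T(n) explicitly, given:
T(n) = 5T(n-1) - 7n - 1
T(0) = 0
First-order linear with linear forcing.
Homogeneous solution: T_h(n) = A·(5)^n.
Try particular T_p(n) = pn + q. Substituting:
  pn + q = 5(p(n-1) + q) - 7n - 1.
Matching the n-coefficient: p = 5p - 7 ⇒ p = \frac{7}{4}.
Matching constants: q = -5p + 5q - 1 ⇒ q = \frac{39}{16}.
General: T(n) = A·(5)^n + \frac{7 n}{4} + \frac{39}{16}.
Apply T(0) = 0: A + \frac{39}{16} = 0 ⇒ A = - \frac{39}{16}.
So T(n) = - \frac{39 \cdot 5^{n}}{16} + \frac{7 n}{4} + \frac{39}{16}.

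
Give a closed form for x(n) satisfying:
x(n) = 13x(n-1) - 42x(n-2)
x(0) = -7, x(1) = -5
Characteristic equation: x² - 13x + 42 = 0, which factors as (x - (7))(x - (6)) = 0.
Roots r₁ = 7, r₂ = 6 (distinct).
General solution: x(n) = A·(7)^n + B·(6)^n.
From x(0) = -7: A + B = -7.
From x(1) = -5: 7A + 6B = -5.
Solving: A = 37, B = -44.
So x(n) = - 44 \cdot 6^{n} + 37 \cdot 7^{n}.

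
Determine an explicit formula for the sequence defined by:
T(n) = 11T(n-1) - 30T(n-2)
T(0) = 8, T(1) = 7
Characteristic equation: x² - 11x + 30 = 0, which factors as (x - (5))(x - (6)) = 0.
Roots r₁ = 5, r₂ = 6 (distinct).
General solution: T(n) = A·(5)^n + B·(6)^n.
From T(0) = 8: A + B = 8.
From T(1) = 7: 5A + 6B = 7.
Solving: A = 41, B = -33.
So T(n) = 41 \cdot 5^{n} - 33 \cdot 6^{n}.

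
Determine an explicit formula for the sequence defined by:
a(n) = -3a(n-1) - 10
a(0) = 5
First-order linear non-homogeneous.
Homogeneous solution: a_h(n) = A·(-3)^n.
Try constant particular solution a_p = K: K = -3K - 10 ⇒ K = - \frac{5}{2}.
General: a(n) = A·(-3)^n - \frac{5}{2}.
Apply a(0) = 5: A - \frac{5}{2} = 5 ⇒ A = \frac{15}{2}.
So a(n) = \frac{15 \left(-3\right)^{n}}{2} - \frac{5}{2}.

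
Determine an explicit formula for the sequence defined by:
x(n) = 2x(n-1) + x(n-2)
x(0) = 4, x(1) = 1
Characteristic equation: x² - 2x - 1 = 0.
Discriminant Δ = (2)² + 4·(1) = 8.
Roots r₁,₂ = (2 ± √8)/2, so r₁ = 1 + \sqrt{2}, r₂ = 1 - \sqrt{2}.
General solution: x(n) = A·r₁^n + B·r₂^n.
From the initial conditions, A + B = 4 and r₁A + r₂B = 1.
Since r₁ - r₂ = √8: A = (1 - (4)r₂)/√8 = 2 - \frac{3 \sqrt{2}}{4}, and B = 4 - A = \frac{3 \sqrt{2}}{4} + 2.
So x(n) = \left(2 - \frac{3 \sqrt{2}}{4}\right)\left(1 + \sqrt{2}\right)^n + \left(\frac{3 \sqrt{2}}{4} + 2\right)\left(1 - \sqrt{2}\right)^n.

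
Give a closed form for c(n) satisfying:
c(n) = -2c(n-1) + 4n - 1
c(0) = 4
First-order linear with linear forcing.
Homogeneous solution: c_h(n) = A·(-2)^n.
Try particular c_p(n) = pn + q. Substituting:
  pn + q = -2(p(n-1) + q) + 4n - 1.
Matching the n-coefficient: p = -2p + 4 ⇒ p = \frac{4}{3}.
Matching constants: q = 2p - 2q - 1 ⇒ q = \frac{5}{9}.
General: c(n) = A·(-2)^n + \frac{4 n}{3} + \frac{5}{9}.
Apply c(0) = 4: A + \frac{5}{9} = 4 ⇒ A = \frac{31}{9}.
So c(n) = \frac{31 \left(-2\right)^{n}}{9} + \frac{4 n}{3} + \frac{5}{9}.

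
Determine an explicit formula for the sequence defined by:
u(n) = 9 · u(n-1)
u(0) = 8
Pure geometric recurrence with ratio 9.
By induction u(n) = u(0) · (9)^n = 8 \cdot 9^{n}.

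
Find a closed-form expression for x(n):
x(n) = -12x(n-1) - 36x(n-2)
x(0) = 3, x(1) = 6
Characteristic equation: x² + 12x + 36 = 0, which is (x - (-6))².
Repeated root r = -6.
General solution: x(n) = (A + Bn)·(-6)^n.
From x(0) = 3: A = 3.
From x(1) = 6: (A + B)·(-6) = 6 ⇒ B = -4.
So x(n) = \left(3 - 4 n\right) \cdot (-6)^n.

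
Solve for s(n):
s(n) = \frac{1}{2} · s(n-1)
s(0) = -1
Pure geometric recurrence with ratio \frac{1}{2}.
By induction s(n) = s(0) · (\frac{1}{2})^n = - 2^{- n}.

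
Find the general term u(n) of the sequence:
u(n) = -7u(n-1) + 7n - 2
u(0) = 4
First-order linear with linear forcing.
Homogeneous solution: u_h(n) = A·(-7)^n.
Try particular u_p(n) = pn + q. Substituting:
  pn + q = -7(p(n-1) + q) + 7n - 2.
Matching the n-coefficient: p = -7p + 7 ⇒ p = \frac{7}{8}.
Matching constants: q = 7p - 7q - 2 ⇒ q = \frac{33}{64}.
General: u(n) = A·(-7)^n + \frac{7 n}{8} + \frac{33}{64}.
Apply u(0) = 4: A + \frac{33}{64} = 4 ⇒ A = \frac{223}{64}.
So u(n) = \frac{223 \left(-7\right)^{n}}{64} + \frac{7 n}{8} + \frac{33}{64}.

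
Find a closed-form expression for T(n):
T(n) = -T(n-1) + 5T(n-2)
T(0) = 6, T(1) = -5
Characteristic equation: x² + x - 5 = 0.
Discriminant Δ = (-1)² + 4·(5) = 21.
Roots r₁,₂ = (-1 ± √21)/2, so r₁ = - \frac{1}{2} + \frac{\sqrt{21}}{2}, r₂ = - \frac{\sqrt{21}}{2} - \frac{1}{2}.
General solution: T(n) = A·r₁^n + B·r₂^n.
From the initial conditions, A + B = 6 and r₁A + r₂B = -5.
Since r₁ - r₂ = √21: A = (-5 - (6)r₂)/√21 = 3 - \frac{2 \sqrt{21}}{21}, and B = 6 - A = \frac{2 \sqrt{21}}{21} + 3.
So T(n) = \left(3 - \frac{2 \sqrt{21}}{21}\right)\left(- \frac{1}{2} + \frac{\sqrt{21}}{2}\right)^n + \left(\frac{2 \sqrt{21}}{21} + 3\right)\left(- \frac{\sqrt{21}}{2} - \frac{1}{2}\right)^n.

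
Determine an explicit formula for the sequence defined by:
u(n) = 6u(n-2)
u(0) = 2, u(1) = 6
Characteristic equation: x² - 6 = 0.
Discriminant Δ = (0)² + 4·(6) = 24.
Roots r₁,₂ = (0 ± √24)/2, so r₁ = \sqrt{6}, r₂ = - \sqrt{6}.
General solution: u(n) = A·r₁^n + B·r₂^n.
From the initial conditions, A + B = 2 and r₁A + r₂B = 6.
Since r₁ - r₂ = √24: A = (6 - (2)r₂)/√24 = 1 + \frac{\sqrt{6}}{2}, and B = 2 - A = 1 - \frac{\sqrt{6}}{2}.
So u(n) = \left(1 + \frac{\sqrt{6}}{2}\right)\left(\sqrt{6}\right)^n + \left(1 - \frac{\sqrt{6}}{2}\right)\left(- \sqrt{6}\right)^n.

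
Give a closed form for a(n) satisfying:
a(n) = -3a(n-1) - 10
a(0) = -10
First-order linear non-homogeneous.
Homogeneous solution: a_h(n) = A·(-3)^n.
Try constant particular solution a_p = K: K = -3K - 10 ⇒ K = - \frac{5}{2}.
General: a(n) = A·(-3)^n - \frac{5}{2}.
Apply a(0) = -10: A - \frac{5}{2} = -10 ⇒ A = - \frac{15}{2}.
So a(n) = - \frac{15 \left(-3\right)^{n}}{2} - \frac{5}{2}.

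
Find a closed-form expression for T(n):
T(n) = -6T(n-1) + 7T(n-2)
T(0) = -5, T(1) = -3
Characteristic equation: x² + 6x - 7 = 0, which factors as (x - (-7))(x - (1)) = 0.
Roots r₁ = -7, r₂ = 1 (distinct).
General solution: T(n) = A·(-7)^n + B·(1)^n.
From T(0) = -5: A + B = -5.
From T(1) = -3: -7A + B = -3.
Solving: A = - \frac{1}{4}, B = - \frac{19}{4}.
So T(n) = - \frac{\left(-7\right)^{n}}{4} - \frac{19}{4}.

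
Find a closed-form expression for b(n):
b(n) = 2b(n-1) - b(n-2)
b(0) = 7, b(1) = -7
Characteristic equation: x² - 2x + 1 = 0, which is (x - (1))².
Repeated root r = 1.
General solution: b(n) = (A + Bn)·(1)^n.
From b(0) = 7: A = 7.
From b(1) = -7: (A + B)·(1) = -7 ⇒ B = -14.
So b(n) = \left(7 - 14 n\right) \cdot (1)^n.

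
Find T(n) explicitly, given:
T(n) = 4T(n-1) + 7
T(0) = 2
First-order linear non-homogeneous.
Homogeneous solution: T_h(n) = A·(4)^n.
Try constant particular solution T_p = K: K = 4K + 7 ⇒ K = - \frac{7}{3}.
General: T(n) = A·(4)^n - \frac{7}{3}.
Apply T(0) = 2: A - \frac{7}{3} = 2 ⇒ A = \frac{13}{3}.
So T(n) = \frac{13 \cdot 4^{n}}{3} - \frac{7}{3}.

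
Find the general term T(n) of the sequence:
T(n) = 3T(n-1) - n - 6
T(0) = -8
First-order linear with linear forcing.
Homogeneous solution: T_h(n) = A·(3)^n.
Try particular T_p(n) = pn + q. Substituting:
  pn + q = 3(p(n-1) + q) - n - 6.
Matching the n-coefficient: p = 3p - 1 ⇒ p = \frac{1}{2}.
Matching constants: q = -3p + 3q - 6 ⇒ q = \frac{15}{4}.
General: T(n) = A·(3)^n + \frac{n}{2} + \frac{15}{4}.
Apply T(0) = -8: A + \frac{15}{4} = -8 ⇒ A = - \frac{47}{4}.
So T(n) = - \frac{47 \cdot 3^{n}}{4} + \frac{n}{2} + \frac{15}{4}.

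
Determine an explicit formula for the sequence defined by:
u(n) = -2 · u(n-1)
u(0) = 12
Pure geometric recurrence with ratio -2.
By induction u(n) = u(0) · (-2)^n = 12 \left(-2\right)^{n}.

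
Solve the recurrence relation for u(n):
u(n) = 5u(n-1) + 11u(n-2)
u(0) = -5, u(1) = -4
Characteristic equation: x² - 5x - 11 = 0.
Discriminant Δ = (5)² + 4·(11) = 69.
Roots r₁,₂ = (5 ± √69)/2, so r₁ = \frac{5}{2} + \frac{\sqrt{69}}{2}, r₂ = \frac{5}{2} - \frac{\sqrt{69}}{2}.
General solution: u(n) = A·r₁^n + B·r₂^n.
From the initial conditions, A + B = -5 and r₁A + r₂B = -4.
Since r₁ - r₂ = √69: A = (-4 - (-5)r₂)/√69 = - \frac{5}{2} + \frac{17 \sqrt{69}}{138}, and B = -5 - A = - \frac{5}{2} - \frac{17 \sqrt{69}}{138}.
So u(n) = \left(- \frac{5}{2} + \frac{17 \sqrt{69}}{138}\right)\left(\frac{5}{2} + \frac{\sqrt{69}}{2}\right)^n + \left(- \frac{5}{2} - \frac{17 \sqrt{69}}{138}\right)\left(\frac{5}{2} - \frac{\sqrt{69}}{2}\right)^n.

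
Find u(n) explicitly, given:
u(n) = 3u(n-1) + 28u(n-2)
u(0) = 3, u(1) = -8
Characteristic equation: x² - 3x - 28 = 0, which factors as (x - (-4))(x - (7)) = 0.
Roots r₁ = -4, r₂ = 7 (distinct).
General solution: u(n) = A·(-4)^n + B·(7)^n.
From u(0) = 3: A + B = 3.
From u(1) = -8: -4A + 7B = -8.
Solving: A = \frac{29}{11}, B = \frac{4}{11}.
So u(n) = \frac{29 \left(-4\right)^{n}}{11} + \frac{4 \cdot 7^{n}}{11}.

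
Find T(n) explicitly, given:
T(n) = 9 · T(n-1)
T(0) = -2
Pure geometric recurrence with ratio 9.
By induction T(n) = T(0) · (9)^n = - 2 \cdot 9^{n}.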